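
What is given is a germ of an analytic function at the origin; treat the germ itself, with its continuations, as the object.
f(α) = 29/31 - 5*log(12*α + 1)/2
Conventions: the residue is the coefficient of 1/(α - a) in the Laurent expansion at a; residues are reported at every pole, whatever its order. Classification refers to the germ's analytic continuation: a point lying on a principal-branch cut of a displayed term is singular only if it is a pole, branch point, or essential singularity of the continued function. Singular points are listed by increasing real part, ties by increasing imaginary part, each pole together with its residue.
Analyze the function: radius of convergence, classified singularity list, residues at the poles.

Branch term (-5/2)*log(1 - α/(-1/12)): its argument vanishes at α = -1/12, a logarithmic branch point, modulus 1/12.
The radius of convergence is the smallest modulus among the singular points: 1/12.

Radius of convergence at 0: 1/12.
At -1/12: a logarithmic branch point.


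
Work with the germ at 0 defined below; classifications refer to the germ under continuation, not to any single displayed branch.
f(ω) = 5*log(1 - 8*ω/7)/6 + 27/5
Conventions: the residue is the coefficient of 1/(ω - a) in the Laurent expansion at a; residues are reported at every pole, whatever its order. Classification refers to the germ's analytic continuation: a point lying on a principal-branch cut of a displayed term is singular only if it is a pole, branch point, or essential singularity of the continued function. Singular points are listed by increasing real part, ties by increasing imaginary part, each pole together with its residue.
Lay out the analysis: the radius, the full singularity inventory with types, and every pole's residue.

Radius of convergence at 0: 7/8.
At 7/8: a logarithmic branch point.

Branch term (5/6)*log(1 - ω/(7/8)): its argument vanishes at ω = 7/8, a logarithmic branch point, modulus 7/8.
The radius of convergence is the smallest modulus among the singular points: 7/8.


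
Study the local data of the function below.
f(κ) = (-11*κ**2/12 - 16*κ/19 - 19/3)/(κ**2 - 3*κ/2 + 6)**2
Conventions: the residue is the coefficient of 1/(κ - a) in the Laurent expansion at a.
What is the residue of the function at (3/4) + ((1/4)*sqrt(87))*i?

The factor κ**2 - 3*κ/2 + 6 splits as (κ - a)(κ - a') with a = (3/4) + ((1/4)*sqrt(87))*i, a' = (3/4) - ((1/4)*sqrt(87))*i. At the order-2 pole a set g(κ) = (κ - a)^2*f(κ) = [-11*κ**2/12 - 16*κ/19 - 19/3] / (κ - a')^2.
Order-2 pole: residue = g'(a); g'((3/4) + ((1/4)*sqrt(87))*i) = ((392/14877)*sqrt(87))*i, so the residue is ((392/14877)*sqrt(87))*i.

The residue is ((392/14877)*sqrt(87))*i.


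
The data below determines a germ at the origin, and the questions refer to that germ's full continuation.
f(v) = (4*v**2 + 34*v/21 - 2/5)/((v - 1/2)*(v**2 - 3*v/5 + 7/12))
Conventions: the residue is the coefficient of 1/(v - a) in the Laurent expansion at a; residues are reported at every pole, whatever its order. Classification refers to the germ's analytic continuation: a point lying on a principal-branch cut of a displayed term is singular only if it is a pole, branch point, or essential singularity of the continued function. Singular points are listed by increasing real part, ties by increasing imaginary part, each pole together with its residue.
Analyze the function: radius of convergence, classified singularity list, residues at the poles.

Radius of convergence at 0: 1/2.
At (3/10) - ((1/15)*sqrt(111))*i: a pole of order 1; residue (19/28) + ((901/3108)*sqrt(111))*i.
At (3/10) + ((1/15)*sqrt(111))*i: a pole of order 1; residue (19/28) - ((901/3108)*sqrt(111))*i.
At 1/2: a pole of order 1; residue 37/14.

Denominator factor (v**2 - 3*v/5 + 7/12): discriminant -148/75, complex-conjugate roots (3/10) + ((1/15)*sqrt(111))*i and (3/10) - ((1/15)*sqrt(111))*i; poles of order 1, moduli (1/6)*sqrt(21) and (1/6)*sqrt(21).
Denominator factor (v - 1/2): pole of order 1 at 1/2, modulus 1/2.
The radius of convergence is the smallest modulus among the singular points: 1/2.
The factor v**2 - 3*v/5 + 7/12 splits as (v - a)(v - a') with a = (3/10) - ((1/15)*sqrt(111))*i, a' = (3/10) + ((1/15)*sqrt(111))*i. At the order-1 pole a set g(v) = (v - a)*f(v) = [(4*v**2 + 34*v/21 - 2/5)/(v - 1/2)] / (v - a').
Simple pole: residue = g(a) at a = (3/10) - ((1/15)*sqrt(111))*i, which is (19/28) + ((901/3108)*sqrt(111))*i.
The factor v**2 - 3*v/5 + 7/12 splits as (v - a)(v - a') with a = (3/10) + ((1/15)*sqrt(111))*i, a' = (3/10) - ((1/15)*sqrt(111))*i. At the order-1 pole a set g(v) = (v - a)*f(v) = [(4*v**2 + 34*v/21 - 2/5)/(v - 1/2)] / (v - a').
Simple pole: residue = g(a) at a = (3/10) + ((1/15)*sqrt(111))*i, which is (19/28) - ((901/3108)*sqrt(111))*i.
At the order-1 pole 1/2 set g(v) = (v - (1/2))*f(v) = (4*v**2 + 34*v/21 - 2/5)/(v**2 - 3*v/5 + 7/12).
Simple pole: residue = g(a) at a = 1/2, which is 37/14.
List the singular points by increasing real part (a conjugate pair: the negative imaginary part first).


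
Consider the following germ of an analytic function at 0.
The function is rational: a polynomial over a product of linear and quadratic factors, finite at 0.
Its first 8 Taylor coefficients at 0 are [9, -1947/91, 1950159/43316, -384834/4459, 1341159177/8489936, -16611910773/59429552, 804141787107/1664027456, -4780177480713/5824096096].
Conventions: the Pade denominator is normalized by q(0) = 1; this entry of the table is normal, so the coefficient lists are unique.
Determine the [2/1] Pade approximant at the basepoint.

Taylor coefficients needed (read off): a_0 = 9, a_1 = -1947/91, a_2 = 1950159/43316, a_3 = -384834/4459.
Write the denominator as Q(j) = 1 + q1*j. Requiring Q*f - P = O(j^4) with deg P <= 2 kills the coefficients of j^3..j^3 in Q*f:
  j^3: a_3 + q1*a_2 = 0, i.e. -384834/4459 + (1950159/43316)*q1 = 0.
Solving this linear system: q1 = 8722904/4550371.
The numerator is Q*f truncated at degree 2: P0 = a_0 = 9; P1 = a_1 + q1*a_0 = -35010489/8450689; P2 = a_2 + q1*a_1 = 2302634907/574646852.

The Pade approximant has numerator coefficients [9, -35010489/8450689, 2302634907/574646852]; denominator coefficients [1, 8722904/4550371].


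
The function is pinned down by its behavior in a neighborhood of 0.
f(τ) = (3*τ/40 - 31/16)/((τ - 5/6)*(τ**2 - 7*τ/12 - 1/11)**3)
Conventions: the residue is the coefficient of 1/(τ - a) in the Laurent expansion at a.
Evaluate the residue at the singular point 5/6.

At the order-1 pole 5/6 set g(τ) = (τ - (5/6))*f(τ) = (3*τ/40 - 31/16)/(τ**2 - 7*τ/12 - 1/11)**3.
Simple pole: residue = g(a) at a = 5/6, which is -34499520/29791.

The residue is -34499520/29791.


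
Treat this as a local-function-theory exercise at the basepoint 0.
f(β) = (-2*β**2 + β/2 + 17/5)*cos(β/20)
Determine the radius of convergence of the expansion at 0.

The radius of convergence is infinite.

The factor cos(β/20) is entire and contributes no finite singular point.
The polynomial part has no poles.
No finite singular points: the Taylor series at 0 converges everywhere.


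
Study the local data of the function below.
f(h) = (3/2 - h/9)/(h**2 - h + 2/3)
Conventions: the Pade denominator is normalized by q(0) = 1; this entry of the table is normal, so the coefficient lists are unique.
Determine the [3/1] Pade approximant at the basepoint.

The Pade approximant has numerator coefficients [9/4, -2033/1020, -2033/340, -2033/340]; denominator coefficients [1, -393/170].

Taylor coefficients needed (expand at 0): a_0 = 9/4, a_1 = 77/24, a_2 = 23/16, a_3 = -85/32, a_4 = -393/64.
Write the denominator as Q(h) = 1 + q1*h. Requiring Q*f - P = O(h^5) with deg P <= 3 kills the coefficients of h^4..h^4 in Q*f:
  h^4: a_4 + q1*a_3 = 0, i.e. -393/64 + (-85/32)*q1 = 0.
Solving this linear system: q1 = -393/170.
The numerator is Q*f truncated at degree 3: P0 = a_0 = 9/4; P1 = a_1 + q1*a_0 = -2033/1020; P2 = a_2 + q1*a_1 = -2033/340; P3 = a_3 + q1*a_2 = -2033/340.


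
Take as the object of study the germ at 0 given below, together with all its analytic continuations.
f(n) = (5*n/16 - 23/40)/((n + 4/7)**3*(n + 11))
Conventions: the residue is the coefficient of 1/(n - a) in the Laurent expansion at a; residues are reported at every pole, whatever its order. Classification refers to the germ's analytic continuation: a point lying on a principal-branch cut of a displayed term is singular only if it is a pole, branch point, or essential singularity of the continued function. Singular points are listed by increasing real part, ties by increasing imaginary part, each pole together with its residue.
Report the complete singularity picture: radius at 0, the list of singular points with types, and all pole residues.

Radius of convergence at 0: 4/7.
At -11: a pole of order 1; residue 110103/31121360.
At -4/7: a pole of order 3; residue -110103/31121360.

Denominator factor (n + 11): pole of order 1 at -11, modulus 11.
Denominator factor (n + 4/7)^3: pole of order 3 at -4/7, modulus 4/7.
The radius of convergence is the smallest modulus among the singular points: 4/7.
At the order-1 pole -11 set g(n) = (n - (-11))*f(n) = (5*n/16 - 23/40)/(n + 4/7)**3.
Simple pole: residue = g(a) at a = -11, which is 110103/31121360.
At the order-3 pole -4/7 set g(n) = (n - (-4/7))^3*f(n) = (5*n/16 - 23/40)/(n + 11).
Order-3 pole: residue = g''(a)/2; g''(-4/7) = -110103/15560680, so the residue is -110103/31121360.
List the singular points by increasing real part (a conjugate pair: the negative imaginary part first).


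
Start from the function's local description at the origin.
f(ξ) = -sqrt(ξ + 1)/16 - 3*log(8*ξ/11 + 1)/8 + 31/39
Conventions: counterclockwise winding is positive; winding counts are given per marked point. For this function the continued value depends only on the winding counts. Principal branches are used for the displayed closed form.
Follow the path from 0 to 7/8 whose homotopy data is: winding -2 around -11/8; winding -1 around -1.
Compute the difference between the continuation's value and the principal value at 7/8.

Continued minus principal equals ((1/32)*sqrt(30)) + ((3/2)*pi)*i.

The rational part is single-valued and drops out of the difference; each branch term changes only by its own monodromy.
(-1/16)*sqrt(1 - ξ/(-1)): winding -1 is odd, the square root flips sign, contributing -2*(-1/16)*sqrt(1 - (7/8)/(-1)) = -2*(-1/16)*sqrt(15/8) = (1/32)*sqrt(30).
(-3/8)*log(1 - ξ/(-11/8)): each positive loop around -11/8 adds 2*pi*i to the log, so winding -2 contributes (-3/8)*(-2)*2*pi*i = (3/2)*pi*i.
Summing the contributions at ξ = 7/8 gives ((1/32)*sqrt(30)) + ((3/2)*pi)*i.


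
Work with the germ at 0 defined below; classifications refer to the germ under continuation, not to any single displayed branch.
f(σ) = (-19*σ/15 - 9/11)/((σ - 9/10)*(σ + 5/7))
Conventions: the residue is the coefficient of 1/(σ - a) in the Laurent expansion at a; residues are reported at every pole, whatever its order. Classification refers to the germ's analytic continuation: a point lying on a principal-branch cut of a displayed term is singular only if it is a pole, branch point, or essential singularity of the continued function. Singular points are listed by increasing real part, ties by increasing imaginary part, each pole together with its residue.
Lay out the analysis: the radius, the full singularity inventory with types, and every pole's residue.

Radius of convergence at 0: 5/7.
At -5/7: a pole of order 1; residue -200/3729.
At 9/10: a pole of order 1; residue -7539/6215.

Denominator factor (σ + 5/7): pole of order 1 at -5/7, modulus 5/7.
Denominator factor (σ - 9/10): pole of order 1 at 9/10, modulus 9/10.
The radius of convergence is the smallest modulus among the singular points: 5/7.
At the order-1 pole -5/7 set g(σ) = (σ - (-5/7))*f(σ) = (-19*σ/15 - 9/11)/(σ - 9/10).
Simple pole: residue = g(a) at a = -5/7, which is -200/3729.
At the order-1 pole 9/10 set g(σ) = (σ - (9/10))*f(σ) = (-19*σ/15 - 9/11)/(σ + 5/7).
Simple pole: residue = g(a) at a = 9/10, which is -7539/6215.
List the singular points by increasing real part (a conjugate pair: the negative imaginary part first).


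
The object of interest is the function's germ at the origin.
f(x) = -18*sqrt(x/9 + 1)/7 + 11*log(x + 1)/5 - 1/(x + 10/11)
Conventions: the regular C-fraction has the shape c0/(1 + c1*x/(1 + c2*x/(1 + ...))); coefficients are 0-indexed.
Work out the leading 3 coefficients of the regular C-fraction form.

The regular C-fraction coefficients are [-257/70, 2287/2570, -777725/5289831].

Taylor coefficients (expand at 0): a_0 = -257/70, a_1 = 2287/700, a_2 = -152903/63000.
c0 = a_0 = -257/70. Peel one level at a time: if S = 1 + c*x/S' with S'(0) = 1, then c is the x-coefficient of S and S' = c*x/(S - 1).
S_1 = c0/f = 1 + (2287/2570)*x + (155545/1188882)*x^2 + ...; c1 = 2287/2570.
S_2 = c1*x/(S_1 - 1) = 1 + (-777725/5289831)*x + ...; c2 = -777725/5289831.


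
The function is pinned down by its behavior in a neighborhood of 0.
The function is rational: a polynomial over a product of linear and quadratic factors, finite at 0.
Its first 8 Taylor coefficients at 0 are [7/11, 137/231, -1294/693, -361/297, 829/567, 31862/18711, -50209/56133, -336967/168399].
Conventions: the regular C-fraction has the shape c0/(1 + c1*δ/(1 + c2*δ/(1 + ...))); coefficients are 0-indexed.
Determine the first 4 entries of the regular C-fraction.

The regular C-fraction coefficients are [7/11, -137/147, 82175/20139, -6600741/2251595].

Taylor coefficients (read off): a_0 = 7/11, a_1 = 137/231, a_2 = -1294/693, a_3 = -361/297.
c0 = a_0 = 7/11. Peel one level at a time: if S = 1 + c*δ/S' with S'(0) = 1, then c is the δ-coefficient of S and S' = c*δ/(S - 1).
S_1 = c0/f = 1 + (-137/147)*δ + (82175/21609)*δ^2 + ...; c1 = -137/147.
S_2 = c1*δ/(S_1 - 1) = 1 + (82175/20139)*δ + (224515/18769)*δ^2 + ...; c2 = 82175/20139.
S_3 = c2*δ/(S_2 - 1) = 1 + (-6600741/2251595)*δ + ...; c3 = -6600741/2251595.


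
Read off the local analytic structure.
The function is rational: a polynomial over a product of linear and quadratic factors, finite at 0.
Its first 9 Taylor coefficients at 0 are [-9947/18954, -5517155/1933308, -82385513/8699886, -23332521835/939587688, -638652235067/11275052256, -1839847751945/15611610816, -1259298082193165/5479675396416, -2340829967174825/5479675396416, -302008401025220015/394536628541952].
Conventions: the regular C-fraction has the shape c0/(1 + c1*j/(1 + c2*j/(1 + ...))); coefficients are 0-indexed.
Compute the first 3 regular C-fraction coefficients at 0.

The regular C-fraction coefficients are [-9947/18954, -16085/2958, 302525023/142738290].

Taylor coefficients (read off): a_0 = -9947/18954, a_1 = -5517155/1933308, a_2 = -82385513/8699886.
c0 = a_0 = -9947/18954. Peel one level at a time: if S = 1 + c*j/S' with S'(0) = 1, then c is the j-coefficient of S and S' = c*j/(S - 1).
S_1 = c0/f = 1 + (-16085/2958)*j + (302525023/26249292)*j^2 + ...; c1 = -16085/2958.
S_2 = c1*j/(S_1 - 1) = 1 + (302525023/142738290)*j + ...; c2 = 302525023/142738290.


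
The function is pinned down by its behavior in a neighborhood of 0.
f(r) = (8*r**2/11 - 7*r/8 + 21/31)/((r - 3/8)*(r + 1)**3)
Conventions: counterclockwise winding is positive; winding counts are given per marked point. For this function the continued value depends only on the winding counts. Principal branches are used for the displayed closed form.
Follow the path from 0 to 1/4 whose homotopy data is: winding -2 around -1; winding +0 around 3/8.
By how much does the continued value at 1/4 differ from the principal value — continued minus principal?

Continued minus principal equals 0.

The function is rational, hence single-valued: continuing it around any pole returns the same value, so the difference is 0.


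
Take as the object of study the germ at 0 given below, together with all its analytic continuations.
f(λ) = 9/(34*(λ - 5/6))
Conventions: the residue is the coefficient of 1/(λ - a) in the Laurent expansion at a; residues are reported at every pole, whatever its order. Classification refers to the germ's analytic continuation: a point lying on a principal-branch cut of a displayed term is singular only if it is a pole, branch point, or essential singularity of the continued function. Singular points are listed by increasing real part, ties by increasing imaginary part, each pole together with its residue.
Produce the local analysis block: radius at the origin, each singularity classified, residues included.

Denominator factor (λ - 5/6): pole of order 1 at 5/6, modulus 5/6.
The radius of convergence is the smallest modulus among the singular points: 5/6.
At the order-1 pole 5/6 set g(λ) = (λ - (5/6))*f(λ) = 9/34.
Simple pole: residue = g(a) at a = 5/6, which is 9/34.

Radius of convergence at 0: 5/6.
At 5/6: a pole of order 1; residue 9/34.


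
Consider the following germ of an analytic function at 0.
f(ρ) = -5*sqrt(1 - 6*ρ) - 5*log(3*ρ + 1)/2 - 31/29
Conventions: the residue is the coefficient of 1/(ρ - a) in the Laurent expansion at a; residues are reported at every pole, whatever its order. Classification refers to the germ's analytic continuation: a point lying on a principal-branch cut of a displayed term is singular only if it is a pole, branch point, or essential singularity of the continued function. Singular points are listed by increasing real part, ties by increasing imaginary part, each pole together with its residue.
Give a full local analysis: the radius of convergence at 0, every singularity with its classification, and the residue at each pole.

Radius of convergence at 0: 1/6.
At -1/3: a logarithmic branch point.
At 1/6: an algebraic (square-root) branch point.

Branch term (-5)*sqrt(1 - ρ/(1/6)): its argument vanishes at ρ = 1/6, a square-root branch point, modulus 1/6.
Branch term (-5/2)*log(1 - ρ/(-1/3)): its argument vanishes at ρ = -1/3, a logarithmic branch point, modulus 1/3.
The radius of convergence is the smallest modulus among the singular points: 1/6.
List the singular points by increasing real part (a conjugate pair: the negative imaginary part first).


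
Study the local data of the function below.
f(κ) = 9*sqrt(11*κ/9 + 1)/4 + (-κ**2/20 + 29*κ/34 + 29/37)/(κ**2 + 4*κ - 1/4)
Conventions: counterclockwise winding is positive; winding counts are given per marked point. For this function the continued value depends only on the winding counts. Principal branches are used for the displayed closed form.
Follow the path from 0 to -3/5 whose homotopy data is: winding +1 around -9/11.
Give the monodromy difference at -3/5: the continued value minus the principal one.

The rational part is single-valued and drops out of the difference; each branch term changes only by its own monodromy.
(9/4)*sqrt(1 - κ/(-9/11)): winding +1 is odd, the square root flips sign, contributing -2*(9/4)*sqrt(1 - (-3/5)/(-9/11)) = -2*(9/4)*sqrt(4/15) = -(3/5)*sqrt(15).
Summing the contributions at κ = -3/5 gives -(3/5)*sqrt(15).

Continued minus principal equals -(3/5)*sqrt(15).


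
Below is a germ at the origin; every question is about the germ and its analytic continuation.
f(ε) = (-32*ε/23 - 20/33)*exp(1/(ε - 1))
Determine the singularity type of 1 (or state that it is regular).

The exponent 1/(ε - (1)) has a pole at 1, so exp(1/(ε - (1))) takes every nonzero value near it: an essential singularity (not a pole of any order).

The point is an essential singularity.


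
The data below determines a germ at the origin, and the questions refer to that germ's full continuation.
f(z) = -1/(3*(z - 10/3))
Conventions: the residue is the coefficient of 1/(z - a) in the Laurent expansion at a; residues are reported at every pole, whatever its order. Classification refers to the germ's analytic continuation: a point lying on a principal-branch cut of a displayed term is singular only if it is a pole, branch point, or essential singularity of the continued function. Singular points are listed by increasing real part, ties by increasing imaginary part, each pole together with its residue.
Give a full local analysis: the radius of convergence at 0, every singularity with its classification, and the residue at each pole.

Radius of convergence at 0: 10/3.
At 10/3: a pole of order 1; residue -1/3.

Denominator factor (z - 10/3): pole of order 1 at 10/3, modulus 10/3.
The radius of convergence is the smallest modulus among the singular points: 10/3.
At the order-1 pole 10/3 set g(z) = (z - (10/3))*f(z) = -1/3.
Simple pole: residue = g(a) at a = 10/3, which is -1/3.


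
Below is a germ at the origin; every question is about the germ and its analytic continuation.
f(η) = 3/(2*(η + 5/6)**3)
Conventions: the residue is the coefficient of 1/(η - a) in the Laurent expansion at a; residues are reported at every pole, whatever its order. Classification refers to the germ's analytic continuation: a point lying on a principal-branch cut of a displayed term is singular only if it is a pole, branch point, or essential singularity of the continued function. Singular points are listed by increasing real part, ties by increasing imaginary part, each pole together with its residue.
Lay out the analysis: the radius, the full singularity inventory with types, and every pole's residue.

Denominator factor (η + 5/6)^3: pole of order 3 at -5/6, modulus 5/6.
The radius of convergence is the smallest modulus among the singular points: 5/6.
At the order-3 pole -5/6 set g(η) = (η - (-5/6))^3*f(η) = 3/2.
Order-3 pole: residue = g''(a)/2; g''(-5/6) = 0, so the residue is 0.

Radius of convergence at 0: 5/6.
At -5/6: a pole of order 3; residue 0.


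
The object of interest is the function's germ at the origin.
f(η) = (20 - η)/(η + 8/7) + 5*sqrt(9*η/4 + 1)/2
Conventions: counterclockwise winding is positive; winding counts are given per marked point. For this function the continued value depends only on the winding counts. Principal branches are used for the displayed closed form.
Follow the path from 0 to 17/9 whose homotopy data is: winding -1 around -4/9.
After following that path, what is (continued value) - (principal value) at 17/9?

The rational part is single-valued and drops out of the difference; each branch term changes only by its own monodromy.
(5/2)*sqrt(1 - η/(-4/9)): winding -1 is odd, the square root flips sign, contributing -2*(5/2)*sqrt(1 - (17/9)/(-4/9)) = -2*(5/2)*sqrt(21/4) = -(5/2)*sqrt(21).
Summing the contributions at η = 17/9 gives -(5/2)*sqrt(21).

Continued minus principal equals -(5/2)*sqrt(21).


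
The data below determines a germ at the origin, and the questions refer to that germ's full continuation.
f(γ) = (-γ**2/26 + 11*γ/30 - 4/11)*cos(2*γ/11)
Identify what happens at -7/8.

There is no denominator, hence no pole anywhere.
The factor cos(2*γ/11) is entire.
So the germ continues analytically to -7/8.

The point is a regular point.


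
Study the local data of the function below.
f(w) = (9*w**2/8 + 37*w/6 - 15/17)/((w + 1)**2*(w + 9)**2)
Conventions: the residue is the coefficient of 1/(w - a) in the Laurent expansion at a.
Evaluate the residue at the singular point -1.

At the order-2 pole -1 set g(w) = (w - (-1))^2*f(w) = (9*w**2/8 + 37*w/6 - 15/17)/(w + 9)**2.
Order-2 pole: residue = g'(a); g'(-1) = 8809/104448, so the residue is 8809/104448.

The residue is 8809/104448.


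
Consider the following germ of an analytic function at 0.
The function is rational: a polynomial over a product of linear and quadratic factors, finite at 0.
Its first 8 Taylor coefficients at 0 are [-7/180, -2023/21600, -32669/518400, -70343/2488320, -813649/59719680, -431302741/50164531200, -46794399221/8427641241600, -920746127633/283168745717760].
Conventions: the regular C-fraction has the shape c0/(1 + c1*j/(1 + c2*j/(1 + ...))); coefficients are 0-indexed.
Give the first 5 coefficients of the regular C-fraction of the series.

The regular C-fraction coefficients are [-7/180, -289/120, 10031/5780, -1008345/11595836, 764633888/2022941739].

Taylor coefficients (read off): a_0 = -7/180, a_1 = -2023/21600, a_2 = -32669/518400, a_3 = -70343/2488320, a_4 = -813649/59719680.
c0 = a_0 = -7/180. Peel one level at a time: if S = 1 + c*j/S' with S'(0) = 1, then c is the j-coefficient of S and S' = c*j/(S - 1).
S_1 = c0/f = 1 + (-289/120)*j + (10031/2400)*j^2 + ...; c1 = -289/120.
S_2 = c1*j/(S_1 - 1) = 1 + (10031/5780)*j + (201669/1336336)*j^2 + ...; c2 = 10031/5780.
S_3 = c2*j/(S_2 - 1) = 1 + (-1008345/11595836)*j + (3307240/100620961)*j^2 + ...; c3 = -1008345/11595836.
S_4 = c3*j/(S_3 - 1) = 1 + (764633888/2022941739)*j + ...; c4 = 764633888/2022941739.


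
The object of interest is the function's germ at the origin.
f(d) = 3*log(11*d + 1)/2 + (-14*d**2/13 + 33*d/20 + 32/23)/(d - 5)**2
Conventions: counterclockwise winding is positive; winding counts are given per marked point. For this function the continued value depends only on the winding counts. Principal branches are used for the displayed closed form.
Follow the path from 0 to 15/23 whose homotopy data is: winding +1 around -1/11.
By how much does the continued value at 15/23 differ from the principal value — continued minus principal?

Continued minus principal equals (3)*pi*i.

The rational part is single-valued and drops out of the difference; each branch term changes only by its own monodromy.
(3/2)*log(1 - d/(-1/11)): each positive loop around -1/11 adds 2*pi*i to the log, so winding +1 contributes (3/2)*(1)*2*pi*i = (3)*pi*i.
Summing the contributions at d = 15/23 gives (3)*pi*i.


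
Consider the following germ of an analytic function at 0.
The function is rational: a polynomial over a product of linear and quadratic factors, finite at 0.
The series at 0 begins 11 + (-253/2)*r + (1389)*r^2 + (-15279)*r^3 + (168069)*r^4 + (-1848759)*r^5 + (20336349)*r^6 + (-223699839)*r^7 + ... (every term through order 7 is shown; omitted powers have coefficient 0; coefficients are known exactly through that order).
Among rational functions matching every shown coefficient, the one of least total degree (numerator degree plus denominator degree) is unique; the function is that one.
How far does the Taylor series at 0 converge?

No rational of total degree below 3 reproduces all 8 coefficients; solving the [2/1] Pade equations on them gives f(r) = (-5*r**2/22 - r/2 + 1)/(r + 1/11), whose expansion matches every shown term.
Denominator factor (r + 1/11): pole of order 1 at -1/11, modulus 1/11.
The radius of convergence is the smallest modulus among the singular points: 1/11.

The radius of convergence is 1/11.


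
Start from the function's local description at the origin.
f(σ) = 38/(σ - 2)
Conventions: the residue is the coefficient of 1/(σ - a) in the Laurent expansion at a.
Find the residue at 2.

The residue is 38.

At the order-1 pole 2 set g(σ) = (σ - (2))*f(σ) = 38.
Simple pole: residue = g(a) at a = 2, which is 38.


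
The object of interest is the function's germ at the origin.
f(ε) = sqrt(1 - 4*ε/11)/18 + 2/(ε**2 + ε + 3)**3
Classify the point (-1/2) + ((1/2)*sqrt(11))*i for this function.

The denominator factor ε**2 + ε + 3 vanishes at (-1/2) + ((1/2)*sqrt(11))*i and appears to the power 3; the numerator there equals 2, nonzero, and no other factor vanishes.
The branch terms are analytic at this point.
Hence a pole whose order is the multiplicity, 3.

The point is a pole of order 3.


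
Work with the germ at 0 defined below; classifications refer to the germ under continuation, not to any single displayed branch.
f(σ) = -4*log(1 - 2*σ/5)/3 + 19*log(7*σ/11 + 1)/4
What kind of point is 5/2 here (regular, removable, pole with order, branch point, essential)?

The term (-4/3)*log(1 - σ/(5/2)) has argument 1 - 5/2/(5/2) = 0 at 5/2: a logarithmic (infinitely-sheeted) branch point; the remaining terms are analytic or single-valued there.

The point is a logarithmic branch point.


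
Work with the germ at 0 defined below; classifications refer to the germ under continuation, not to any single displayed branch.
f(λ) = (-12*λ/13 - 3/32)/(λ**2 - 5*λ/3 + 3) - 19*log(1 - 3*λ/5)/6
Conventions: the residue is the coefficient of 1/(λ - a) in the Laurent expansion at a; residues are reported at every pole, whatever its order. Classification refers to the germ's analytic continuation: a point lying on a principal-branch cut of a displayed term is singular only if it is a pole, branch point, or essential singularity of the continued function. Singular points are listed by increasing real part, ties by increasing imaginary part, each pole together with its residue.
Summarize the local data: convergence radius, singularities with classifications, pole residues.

Denominator factor (λ**2 - 5*λ/3 + 3): discriminant -83/9, complex-conjugate roots (5/6) + ((1/6)*sqrt(83))*i and (5/6) - ((1/6)*sqrt(83))*i; poles of order 1, moduli sqrt(3) and sqrt(3).
Branch term (-19/6)*log(1 - λ/(5/3)): its argument vanishes at λ = 5/3, a logarithmic branch point, modulus 5/3.
The radius of convergence is the smallest modulus among the singular points: 5/3.
The branch term is analytic at (5/6) - ((1/6)*sqrt(83))*i and contributes nothing to the residue; only the rational part matters.
The factor λ**2 - 5*λ/3 + 3 splits as (λ - a)(λ - a') with a = (5/6) - ((1/6)*sqrt(83))*i, a' = (5/6) + ((1/6)*sqrt(83))*i. At the order-1 pole a set g(λ) = (λ - a)*(rational part) = [-12*λ/13 - 3/32] / (λ - a').
Simple pole: residue = g(a) at a = (5/6) - ((1/6)*sqrt(83))*i, which is (-6/13) - ((1077/34528)*sqrt(83))*i.
The branch term is analytic at (5/6) + ((1/6)*sqrt(83))*i and contributes nothing to the residue; only the rational part matters.
The factor λ**2 - 5*λ/3 + 3 splits as (λ - a)(λ - a') with a = (5/6) + ((1/6)*sqrt(83))*i, a' = (5/6) - ((1/6)*sqrt(83))*i. At the order-1 pole a set g(λ) = (λ - a)*(rational part) = [-12*λ/13 - 3/32] / (λ - a').
Simple pole: residue = g(a) at a = (5/6) + ((1/6)*sqrt(83))*i, which is (-6/13) + ((1077/34528)*sqrt(83))*i.
List the singular points by increasing real part (a conjugate pair: the negative imaginary part first).

Radius of convergence at 0: 5/3.
At (5/6) - ((1/6)*sqrt(83))*i: a pole of order 1; residue (-6/13) - ((1077/34528)*sqrt(83))*i.
At (5/6) + ((1/6)*sqrt(83))*i: a pole of order 1; residue (-6/13) + ((1077/34528)*sqrt(83))*i.
At 5/3: a logarithmic branch point.


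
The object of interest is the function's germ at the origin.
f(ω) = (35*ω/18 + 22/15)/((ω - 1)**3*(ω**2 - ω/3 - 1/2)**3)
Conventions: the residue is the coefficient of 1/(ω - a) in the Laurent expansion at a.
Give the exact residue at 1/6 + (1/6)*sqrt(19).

The factor ω**2 - ω/3 - 1/2 splits as (ω - a)(ω - a') with a = 1/6 + (1/6)*sqrt(19), a' = 1/6 - (1/6)*sqrt(19). At the order-3 pole a set g(ω) = (ω - a)^3*f(ω) = [(35*ω/18 + 22/15)/(ω - 1)**3] / (ω - a')^3.
Order-3 pole: residue = g''(a)/2; g''(1/6 + (1/6)*sqrt(19)) = -2081088/5 - (654947460/6859)*sqrt(19), so the residue is -1040544/5 - (327473730/6859)*sqrt(19).

The residue is -1040544/5 - (327473730/6859)*sqrt(19).


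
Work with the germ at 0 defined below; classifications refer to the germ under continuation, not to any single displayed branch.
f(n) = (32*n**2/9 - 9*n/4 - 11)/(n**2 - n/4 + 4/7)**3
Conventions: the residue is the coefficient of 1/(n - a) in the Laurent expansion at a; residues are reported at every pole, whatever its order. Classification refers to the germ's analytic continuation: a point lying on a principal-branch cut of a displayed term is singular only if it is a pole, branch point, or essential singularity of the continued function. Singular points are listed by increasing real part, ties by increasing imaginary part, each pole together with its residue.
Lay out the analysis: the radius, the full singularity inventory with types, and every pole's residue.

Denominator factor (n**2 - n/4 + 4/7)^3: discriminant -249/112, complex-conjugate roots (1/8) + ((1/56)*sqrt(1743))*i and (1/8) - ((1/56)*sqrt(1743))*i; poles of order 3, moduli (2/7)*sqrt(7) and (2/7)*sqrt(7).
The radius of convergence is the smallest modulus among the singular points: (2/7)*sqrt(7).
The factor n**2 - n/4 + 4/7 splits as (n - a)(n - a') with a = (1/8) - ((1/56)*sqrt(1743))*i, a' = (1/8) + ((1/56)*sqrt(1743))*i. At the order-3 pole a set g(n) = (n - a)^3*f(n) = [32*n**2/9 - 9*n/4 - 11] / (n - a')^3.
Order-3 pole: residue = g''(a)/2; g''((1/8) - ((1/56)*sqrt(1743))*i) = -((235648/571787)*sqrt(1743))*i, so the residue is -((117824/571787)*sqrt(1743))*i.
The factor n**2 - n/4 + 4/7 splits as (n - a)(n - a') with a = (1/8) + ((1/56)*sqrt(1743))*i, a' = (1/8) - ((1/56)*sqrt(1743))*i. At the order-3 pole a set g(n) = (n - a)^3*f(n) = [32*n**2/9 - 9*n/4 - 11] / (n - a')^3.
Order-3 pole: residue = g''(a)/2; g''((1/8) + ((1/56)*sqrt(1743))*i) = ((235648/571787)*sqrt(1743))*i, so the residue is ((117824/571787)*sqrt(1743))*i.
List the singular points by increasing real part (a conjugate pair: the negative imaginary part first).

Radius of convergence at 0: (2/7)*sqrt(7).
At (1/8) - ((1/56)*sqrt(1743))*i: a pole of order 3; residue -((117824/571787)*sqrt(1743))*i.
At (1/8) + ((1/56)*sqrt(1743))*i: a pole of order 3; residue ((117824/571787)*sqrt(1743))*i.


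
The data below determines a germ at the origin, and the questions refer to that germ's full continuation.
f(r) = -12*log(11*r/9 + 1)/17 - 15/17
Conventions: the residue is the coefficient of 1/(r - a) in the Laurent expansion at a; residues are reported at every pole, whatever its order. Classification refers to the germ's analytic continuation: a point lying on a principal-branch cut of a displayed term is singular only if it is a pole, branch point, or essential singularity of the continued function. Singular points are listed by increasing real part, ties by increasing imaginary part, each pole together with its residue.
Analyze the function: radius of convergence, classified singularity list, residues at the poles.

Branch term (-12/17)*log(1 - r/(-9/11)): its argument vanishes at r = -9/11, a logarithmic branch point, modulus 9/11.
The radius of convergence is the smallest modulus among the singular points: 9/11.

Radius of convergence at 0: 9/11.
At -9/11: a logarithmic branch point.


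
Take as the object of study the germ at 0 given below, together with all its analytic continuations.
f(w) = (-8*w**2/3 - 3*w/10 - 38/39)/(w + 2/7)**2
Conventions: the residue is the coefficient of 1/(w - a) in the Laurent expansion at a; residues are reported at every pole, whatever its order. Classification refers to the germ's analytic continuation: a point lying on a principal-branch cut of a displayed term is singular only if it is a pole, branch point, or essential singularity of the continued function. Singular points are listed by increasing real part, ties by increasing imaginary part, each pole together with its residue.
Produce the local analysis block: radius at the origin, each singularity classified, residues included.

Denominator factor (w + 2/7)^2: pole of order 2 at -2/7, modulus 2/7.
The radius of convergence is the smallest modulus among the singular points: 2/7.
At the order-2 pole -2/7 set g(w) = (w - (-2/7))^2*f(w) = -8*w**2/3 - 3*w/10 - 38/39.
Order-2 pole: residue = g'(a); g'(-2/7) = 257/210, so the residue is 257/210.

Radius of convergence at 0: 2/7.
At -2/7: a pole of order 2; residue 257/210.


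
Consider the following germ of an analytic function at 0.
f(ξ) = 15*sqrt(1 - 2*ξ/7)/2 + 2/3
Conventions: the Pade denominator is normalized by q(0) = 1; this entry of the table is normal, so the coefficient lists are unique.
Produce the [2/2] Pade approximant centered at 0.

Taylor coefficients needed (expand at 0): a_0 = 49/6, a_1 = -15/14, a_2 = -15/196, a_3 = -15/1372, a_4 = -75/38416.
Write the denominator as Q(ξ) = 1 + q1*ξ + q2*ξ^2. Requiring Q*f - P = O(ξ^5) with deg P <= 2 kills the coefficients of ξ^3..ξ^4 in Q*f:
  ξ^3: a_3 + q1*a_2 + q2*a_1 = 0, i.e. -15/1372 + (-15/196)*q1 + (-15/14)*q2 = 0.
  ξ^4: a_4 + q1*a_3 + q2*a_2 = 0, i.e. -75/38416 + (-15/1372)*q1 + (-15/196)*q2 = 0.
Solving this linear system: q1 = -3/14, q2 = 1/196.
The numerator is Q*f truncated at degree 2: P0 = a_0 = 49/6; P1 = a_1 + q1*a_0 = -79/28; P2 = a_2 + q1*a_1 + q2*a_0 = 229/1176.

The Pade approximant has numerator coefficients [49/6, -79/28, 229/1176]; denominator coefficients [1, -3/14, 1/196].


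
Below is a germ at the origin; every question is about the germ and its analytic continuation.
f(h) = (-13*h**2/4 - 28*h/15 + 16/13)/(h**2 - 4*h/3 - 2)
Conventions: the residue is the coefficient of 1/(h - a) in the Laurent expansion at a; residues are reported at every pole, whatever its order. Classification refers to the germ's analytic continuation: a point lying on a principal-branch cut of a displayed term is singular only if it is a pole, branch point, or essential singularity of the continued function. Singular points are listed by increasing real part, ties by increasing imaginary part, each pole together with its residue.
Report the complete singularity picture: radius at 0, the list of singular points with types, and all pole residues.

Radius of convergence at 0: -2/3 + (1/3)*sqrt(22).
At 2/3 - (1/3)*sqrt(22): a pole of order 1; residue -31/10 + (3667/5720)*sqrt(22).
At 2/3 + (1/3)*sqrt(22): a pole of order 1; residue -31/10 - (3667/5720)*sqrt(22).

Denominator factor (h**2 - 4*h/3 - 2): discriminant 88/9, real irrational roots 2/3 + (1/3)*sqrt(22) and 2/3 - (1/3)*sqrt(22); poles of order 1, moduli 2/3 + (1/3)*sqrt(22) and -2/3 + (1/3)*sqrt(22).
The radius of convergence is the smallest modulus among the singular points: -2/3 + (1/3)*sqrt(22).
The factor h**2 - 4*h/3 - 2 splits as (h - a)(h - a') with a = 2/3 - (1/3)*sqrt(22), a' = 2/3 + (1/3)*sqrt(22). At the order-1 pole a set g(h) = (h - a)*f(h) = [-13*h**2/4 - 28*h/15 + 16/13] / (h - a').
Simple pole: residue = g(a) at a = 2/3 - (1/3)*sqrt(22), which is -31/10 + (3667/5720)*sqrt(22).
The factor h**2 - 4*h/3 - 2 splits as (h - a)(h - a') with a = 2/3 + (1/3)*sqrt(22), a' = 2/3 - (1/3)*sqrt(22). At the order-1 pole a set g(h) = (h - a)*f(h) = [-13*h**2/4 - 28*h/15 + 16/13] / (h - a').
Simple pole: residue = g(a) at a = 2/3 + (1/3)*sqrt(22), which is -31/10 - (3667/5720)*sqrt(22).
List the singular points by increasing real part (a conjugate pair: the negative imaginary part first).


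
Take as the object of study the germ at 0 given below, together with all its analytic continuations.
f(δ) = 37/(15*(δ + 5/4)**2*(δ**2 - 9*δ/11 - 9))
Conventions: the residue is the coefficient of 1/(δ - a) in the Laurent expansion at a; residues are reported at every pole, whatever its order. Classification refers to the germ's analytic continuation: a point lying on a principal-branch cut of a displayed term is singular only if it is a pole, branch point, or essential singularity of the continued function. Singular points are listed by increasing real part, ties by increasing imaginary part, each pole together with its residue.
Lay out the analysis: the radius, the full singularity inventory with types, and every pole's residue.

Denominator factor (δ**2 - 9*δ/11 - 9): discriminant 4437/121, real irrational roots 9/22 + (3/22)*sqrt(493) and 9/22 - (3/22)*sqrt(493); poles of order 1, moduli 9/22 + (3/22)*sqrt(493) and -9/22 + (3/22)*sqrt(493).
Denominator factor (δ + 5/4)^2: pole of order 2 at -5/4, modulus 5/4.
The radius of convergence is the smallest modulus among the singular points: 5/4.
The factor δ**2 - 9*δ/11 - 9 splits as (δ - a)(δ - a') with a = 9/22 - (3/22)*sqrt(493), a' = 9/22 + (3/22)*sqrt(493). At the order-1 pole a set g(δ) = (δ - a)*f(δ) = [37/(15*(δ + 5/4)**2)] / (δ - a').
Simple pole: residue = g(a) at a = 9/22 - (3/22)*sqrt(493), which is -1901504/19119615 - (150277424/28277910585)*sqrt(493).
At the order-2 pole -5/4 set g(δ) = (δ - (-5/4))^2*f(δ) = 37/(15*(δ**2 - 9*δ/11 - 9)).
Order-2 pole: residue = g'(a); g'(-5/4) = 3803008/19119615, so the residue is 3803008/19119615.
The factor δ**2 - 9*δ/11 - 9 splits as (δ - a)(δ - a') with a = 9/22 + (3/22)*sqrt(493), a' = 9/22 - (3/22)*sqrt(493). At the order-1 pole a set g(δ) = (δ - a)*f(δ) = [37/(15*(δ + 5/4)**2)] / (δ - a').
Simple pole: residue = g(a) at a = 9/22 + (3/22)*sqrt(493), which is -1901504/19119615 + (150277424/28277910585)*sqrt(493).
List the singular points by increasing real part (a conjugate pair: the negative imaginary part first).

Radius of convergence at 0: 5/4.
At 9/22 - (3/22)*sqrt(493): a pole of order 1; residue -1901504/19119615 - (150277424/28277910585)*sqrt(493).
At -5/4: a pole of order 2; residue 3803008/19119615.
At 9/22 + (3/22)*sqrt(493): a pole of order 1; residue -1901504/19119615 + (150277424/28277910585)*sqrt(493).
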